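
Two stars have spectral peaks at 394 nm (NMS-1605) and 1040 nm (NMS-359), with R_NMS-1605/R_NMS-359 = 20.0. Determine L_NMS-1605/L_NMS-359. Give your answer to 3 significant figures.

Wien's law gives T ∝ 1/λ_max, so T_NMS-1605/T_NMS-359 = λ_NMS-359/λ_NMS-1605 = 1040/394 = 2.640.
Then L ∝ R²T⁴ gives L_NMS-1605/L_NMS-359 = (20.0)² × (2.640)⁴ = 400.0 × 48.55 = 1.942×10^4.

1.94×10^4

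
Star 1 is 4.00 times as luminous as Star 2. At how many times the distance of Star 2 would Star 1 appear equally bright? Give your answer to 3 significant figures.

2.00

Equal flux requires L_1/d_1² = L_2/d_2², so d_1/d_2 = √(L_1/L_2)
= √(4.00) = 2.000.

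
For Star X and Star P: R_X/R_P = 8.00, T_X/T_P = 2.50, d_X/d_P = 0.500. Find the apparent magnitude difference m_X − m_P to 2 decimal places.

L_X/L_P = (8.00)²(2.50)⁴ = 2500.
F_X/F_P = (L_X/L_P)/(d_X/d_P)² = 2500/0.2500 = 1.000×10^4.
m_X − m_P = −2.5 log₁₀(1.000×10^4) = -10.00.

-10.00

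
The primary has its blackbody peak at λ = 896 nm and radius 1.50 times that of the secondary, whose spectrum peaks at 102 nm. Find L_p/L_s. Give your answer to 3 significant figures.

Wien's law gives T ∝ 1/λ_max, so T_p/T_s = λ_s/λ_p = 102/896 = 0.1138.
Then L ∝ R²T⁴ gives L_p/L_s = (1.50)² × (0.1138)⁴ = 2.250 × 1.679×10^-4 = 3.779×10^-4.

3.78×10^-4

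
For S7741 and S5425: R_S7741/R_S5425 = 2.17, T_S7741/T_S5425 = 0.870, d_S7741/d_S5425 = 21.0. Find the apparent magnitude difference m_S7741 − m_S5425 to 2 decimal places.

L_S7741/L_S5425 = (2.17)²(0.870)⁴ = 2.698.
F_S7741/F_S5425 = (L_S7741/L_S5425)/(d_S7741/d_S5425)² = 2.698/441.0 = 0.006117.
m_S7741 − m_S5425 = −2.5 log₁₀(0.006117) = 5.53.

5.53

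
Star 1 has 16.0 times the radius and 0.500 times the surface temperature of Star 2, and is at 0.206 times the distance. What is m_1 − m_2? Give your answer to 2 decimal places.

-6.44

L_1/L_2 = (16.0)²(0.500)⁴ = 16.00.
F_1/F_2 = (L_1/L_2)/(d_1/d_2)² = 16.00/0.04244 = 377.0.
m_1 − m_2 = −2.5 log₁₀(377.0) = -6.44.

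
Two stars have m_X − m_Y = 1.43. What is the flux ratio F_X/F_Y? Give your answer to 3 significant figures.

F_X/F_Y = 10^(−(m_X − m_Y)/2.5) = 10^(-1.43/2.5) = 10^-0.572 = 0.2679.

0.268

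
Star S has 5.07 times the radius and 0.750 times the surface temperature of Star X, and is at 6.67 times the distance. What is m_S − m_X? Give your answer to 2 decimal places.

1.84

L_S/L_X = (5.07)²(0.750)⁴ = 8.133.
F_S/F_X = (L_S/L_X)/(d_S/d_X)² = 8.133/44.49 = 0.1828.
m_S − m_X = −2.5 log₁₀(0.1828) = 1.84.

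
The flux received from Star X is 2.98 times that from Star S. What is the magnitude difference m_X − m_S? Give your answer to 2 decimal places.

-1.19

m_X − m_S = −2.5 log₁₀(F_X/F_S) = −2.5 log₁₀(2.98) = −2.5 × (0.474) = -1.186.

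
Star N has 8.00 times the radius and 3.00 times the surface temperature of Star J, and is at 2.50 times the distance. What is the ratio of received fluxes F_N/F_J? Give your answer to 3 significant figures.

829

L_N/L_J = (R_N/R_J)²(T_N/T_J)⁴ = (8.00)² × (3.00)⁴ = 5184.
F_N/F_J = (L_N/L_J)/(d_N/d_J)² = 5184 / (2.50)² = 829.4.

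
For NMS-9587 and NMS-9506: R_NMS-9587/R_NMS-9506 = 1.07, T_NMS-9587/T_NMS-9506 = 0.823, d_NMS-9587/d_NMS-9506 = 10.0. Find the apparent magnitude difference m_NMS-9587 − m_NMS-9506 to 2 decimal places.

5.70

L_NMS-9587/L_NMS-9506 = (1.07)²(0.823)⁴ = 0.5253.
F_NMS-9587/F_NMS-9506 = (L_NMS-9587/L_NMS-9506)/(d_NMS-9587/d_NMS-9506)² = 0.5253/100.0 = 0.005253.
m_NMS-9587 − m_NMS-9506 = −2.5 log₁₀(0.005253) = 5.70.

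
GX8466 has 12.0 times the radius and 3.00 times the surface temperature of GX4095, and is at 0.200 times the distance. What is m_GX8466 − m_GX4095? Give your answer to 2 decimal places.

L_GX8466/L_GX4095 = (12.0)²(3.00)⁴ = 1.166×10^4.
F_GX8466/F_GX4095 = (L_GX8466/L_GX4095)/(d_GX8466/d_GX4095)² = 1.166×10^4/0.04000 = 2.916×10^5.
m_GX8466 − m_GX4095 = −2.5 log₁₀(2.916×10^5) = -13.66.

-13.66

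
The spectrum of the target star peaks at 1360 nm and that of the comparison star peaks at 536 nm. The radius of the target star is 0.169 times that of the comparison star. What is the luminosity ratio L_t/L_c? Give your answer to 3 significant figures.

Wien's law gives T ∝ 1/λ_max, so T_t/T_c = λ_c/λ_t = 536/1360 = 0.3941.
Then L ∝ R²T⁴ gives L_t/L_c = (0.169)² × (0.3941)⁴ = 0.02856 × 0.02413 = 6.891×10^-4.

6.89×10^-4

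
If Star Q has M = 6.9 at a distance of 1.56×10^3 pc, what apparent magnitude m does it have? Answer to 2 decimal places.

m = M + 5 log₁₀(d/10 pc) = 6.9 + 5 log₁₀(1.56×10^3/10)
  = 6.9 + 5 × 2.193 = 6.9 + 10.97 = 17.87.

17.87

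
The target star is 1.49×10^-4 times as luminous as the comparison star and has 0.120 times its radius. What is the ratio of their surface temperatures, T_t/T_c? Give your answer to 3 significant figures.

0.319

L ∝ R²T⁴ gives T ∝ (L/R²)^(1/4), so
T_t/T_c = (1.49×10^-4 / 0.120²)^(1/4) = (0.01035)^(1/4) = 0.3189.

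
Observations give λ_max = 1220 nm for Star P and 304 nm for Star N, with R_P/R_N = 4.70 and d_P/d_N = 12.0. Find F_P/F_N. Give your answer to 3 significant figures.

5.91×10^-4

Wien's law: T_P/T_N = λ_N/λ_P = 304/1220 = 0.2492.
L_P/L_N = (R_P/R_N)²(T_P/T_N)⁴ = (4.70)²(0.2492)⁴ = 0.08516.
F_P/F_N = (L_P/L_N)/(d_P/d_N)² = 0.08516/(12.0)² = 5.914×10^-4.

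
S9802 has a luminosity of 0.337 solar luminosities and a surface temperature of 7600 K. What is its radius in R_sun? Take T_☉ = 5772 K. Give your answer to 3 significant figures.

0.335 R_sun

R/R_☉ = √(L/L_☉) / (T/T_☉)² = √(0.337) / (1.317)²
       = 0.5805 / 1.734 = 0.3348.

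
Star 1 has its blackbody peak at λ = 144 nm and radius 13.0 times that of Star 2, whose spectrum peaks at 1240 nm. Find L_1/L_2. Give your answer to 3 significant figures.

Wien's law gives T ∝ 1/λ_max, so T_1/T_2 = λ_2/λ_1 = 1240/144 = 8.611.
Then L ∝ R²T⁴ gives L_1/L_2 = (13.0)² × (8.611)⁴ = 169.0 × 5498 = 9.292×10^5.

9.29×10^5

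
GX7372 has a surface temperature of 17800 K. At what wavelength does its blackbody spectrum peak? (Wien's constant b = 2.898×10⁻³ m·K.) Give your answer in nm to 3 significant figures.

163 nm

λ_max = b/T = 2.898×10⁻³ / 17800 = 1.63×10^-7 m = 162.8 nm.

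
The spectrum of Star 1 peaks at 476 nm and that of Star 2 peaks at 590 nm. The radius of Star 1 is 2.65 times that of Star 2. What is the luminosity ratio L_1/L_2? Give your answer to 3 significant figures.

16.6

Wien's law gives T ∝ 1/λ_max, so T_1/T_2 = λ_2/λ_1 = 590/476 = 1.239.
Then L ∝ R²T⁴ gives L_1/L_2 = (2.65)² × (1.239)⁴ = 7.022 × 2.360 = 16.58.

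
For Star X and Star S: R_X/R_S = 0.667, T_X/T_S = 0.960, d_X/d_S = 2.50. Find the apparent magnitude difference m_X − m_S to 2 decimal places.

L_X/L_S = (0.667)²(0.960)⁴ = 0.3779.
F_X/F_S = (L_X/L_S)/(d_X/d_S)² = 0.3779/6.250 = 0.06046.
m_X − m_S = −2.5 log₁₀(0.06046) = 3.05.

3.05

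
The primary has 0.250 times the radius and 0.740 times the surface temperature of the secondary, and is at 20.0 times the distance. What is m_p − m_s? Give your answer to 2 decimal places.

L_p/L_s = (0.250)²(0.740)⁴ = 0.01874.
F_p/F_s = (L_p/L_s)/(d_p/d_s)² = 0.01874/400.0 = 4.685×10^-5.
m_p − m_s = −2.5 log₁₀(4.685×10^-5) = 10.82.

10.82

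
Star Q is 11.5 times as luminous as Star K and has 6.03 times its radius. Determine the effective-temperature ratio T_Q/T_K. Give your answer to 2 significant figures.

L ∝ R²T⁴ gives T ∝ (L/R²)^(1/4), so
T_Q/T_K = (11.5 / 6.03²)^(1/4) = (0.3163)^(1/4) = 0.7499.

0.75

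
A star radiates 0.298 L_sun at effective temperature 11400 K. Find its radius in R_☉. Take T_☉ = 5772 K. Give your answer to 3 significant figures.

0.140 R_☉

R/R_☉ = √(L/L_☉) / (T/T_☉)² = √(0.298) / (1.975)²
       = 0.5459 / 3.901 = 0.1399.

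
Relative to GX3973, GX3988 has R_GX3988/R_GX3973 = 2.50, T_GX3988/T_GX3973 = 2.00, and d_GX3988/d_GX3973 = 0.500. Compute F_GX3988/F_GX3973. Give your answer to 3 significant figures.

400

L_GX3988/L_GX3973 = (R_GX3988/R_GX3973)²(T_GX3988/T_GX3973)⁴ = (2.50)² × (2.00)⁴ = 100.0.
F_GX3988/F_GX3973 = (L_GX3988/L_GX3973)/(d_GX3988/d_GX3973)² = 100.0 / (0.500)² = 400.0.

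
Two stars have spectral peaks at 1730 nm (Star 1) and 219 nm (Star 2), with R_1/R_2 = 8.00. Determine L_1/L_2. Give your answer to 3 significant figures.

0.0164

Wien's law gives T ∝ 1/λ_max, so T_1/T_2 = λ_2/λ_1 = 219/1730 = 0.1266.
Then L ∝ R²T⁴ gives L_1/L_2 = (8.00)² × (0.1266)⁴ = 64.00 × 2.568×10^-4 = 0.01644.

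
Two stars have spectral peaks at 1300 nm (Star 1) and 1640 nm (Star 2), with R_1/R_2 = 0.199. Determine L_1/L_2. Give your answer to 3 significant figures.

0.100

Wien's law gives T ∝ 1/λ_max, so T_1/T_2 = λ_2/λ_1 = 1640/1300 = 1.262.
Then L ∝ R²T⁴ gives L_1/L_2 = (0.199)² × (1.262)⁴ = 0.03960 × 2.533 = 0.1003.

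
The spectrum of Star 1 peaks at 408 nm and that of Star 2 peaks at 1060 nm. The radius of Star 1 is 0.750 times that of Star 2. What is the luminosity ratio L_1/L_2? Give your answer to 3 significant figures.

Wien's law gives T ∝ 1/λ_max, so T_1/T_2 = λ_2/λ_1 = 1060/408 = 2.598.
Then L ∝ R²T⁴ gives L_1/L_2 = (0.750)² × (2.598)⁴ = 0.5625 × 45.56 = 25.63.

25.6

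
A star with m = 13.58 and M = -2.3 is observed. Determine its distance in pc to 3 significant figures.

m − M = 5 log₁₀(d/10 pc)
13.58 − (-2.3) = 15.88 = 5 log₁₀(d/10)
d = 10 × 10^(15.88/5) = 10 × 10^3.176 = 1.500×10^4 pc.

1.50×10^4 pc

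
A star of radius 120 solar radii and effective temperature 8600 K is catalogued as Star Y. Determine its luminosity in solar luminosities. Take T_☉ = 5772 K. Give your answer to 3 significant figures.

7.10×10^4 solar luminosities

L/L_☉ = (R/R_☉)² (T/T_☉)⁴ = (120)² × (8600/5772)⁴
       = 1.440×10^4 × (1.490)⁴ = 1.440×10^4 × 4.928 = 7.097×10^4.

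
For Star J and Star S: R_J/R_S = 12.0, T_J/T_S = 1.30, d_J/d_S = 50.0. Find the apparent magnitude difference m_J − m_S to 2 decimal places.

1.96

L_J/L_S = (12.0)²(1.30)⁴ = 411.3.
F_J/F_S = (L_J/L_S)/(d_J/d_S)² = 411.3/2500 = 0.1645.
m_J − m_S = −2.5 log₁₀(0.1645) = 1.96.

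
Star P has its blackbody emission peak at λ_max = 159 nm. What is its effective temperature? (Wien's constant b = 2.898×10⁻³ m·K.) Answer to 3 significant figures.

1.82×10^4 K

T = b/λ_max = 2.898×10⁻³ / (159×10⁻⁹) = 1.823×10^4 K.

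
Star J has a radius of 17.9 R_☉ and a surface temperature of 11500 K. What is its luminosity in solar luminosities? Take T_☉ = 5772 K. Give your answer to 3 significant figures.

5.05×10^3 solar luminosities

L/L_☉ = (R/R_☉)² (T/T_☉)⁴ = (17.9)² × (11500/5772)⁴
       = 320.4 × (1.992)⁴ = 320.4 × 15.76 = 5049.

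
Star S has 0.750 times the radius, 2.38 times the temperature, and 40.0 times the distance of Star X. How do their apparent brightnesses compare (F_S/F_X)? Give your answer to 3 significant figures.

0.0113

L_S/L_X = (R_S/R_X)²(T_S/T_X)⁴ = (0.750)² × (2.38)⁴ = 18.05.
F_S/F_X = (L_S/L_X)/(d_S/d_X)² = 18.05 / (40.0)² = 0.01128.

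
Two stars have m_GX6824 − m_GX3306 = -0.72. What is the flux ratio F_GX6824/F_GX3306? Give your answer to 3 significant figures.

F_GX6824/F_GX3306 = 10^(−(m_GX6824 − m_GX3306)/2.5) = 10^(0.72/2.5) = 10^0.288 = 1.941.

1.94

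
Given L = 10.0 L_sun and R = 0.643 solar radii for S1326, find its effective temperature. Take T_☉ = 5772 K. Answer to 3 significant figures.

1.28×10^4 K

T/T_☉ = (L/L_☉)^(1/4) / (R/R_☉)^(1/2)
T = 5772 × (10.0)^(1/4) / √(0.643) = 5772 × 1.778 / 0.8019 = 1.280×10^4 K.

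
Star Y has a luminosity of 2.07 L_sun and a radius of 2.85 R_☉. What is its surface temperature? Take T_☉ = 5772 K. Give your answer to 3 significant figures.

4.10×10^3 K

T/T_☉ = (L/L_☉)^(1/4) / (R/R_☉)^(1/2)
T = 5772 × (2.07)^(1/4) / √(2.85) = 5772 × 1.199 / 1.688 = 4101 K.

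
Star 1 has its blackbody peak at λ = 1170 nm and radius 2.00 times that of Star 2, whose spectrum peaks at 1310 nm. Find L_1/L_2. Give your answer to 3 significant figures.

Wien's law gives T ∝ 1/λ_max, so T_1/T_2 = λ_2/λ_1 = 1310/1170 = 1.120.
Then L ∝ R²T⁴ gives L_1/L_2 = (2.00)² × (1.120)⁴ = 4.000 × 1.572 = 6.286.

6.29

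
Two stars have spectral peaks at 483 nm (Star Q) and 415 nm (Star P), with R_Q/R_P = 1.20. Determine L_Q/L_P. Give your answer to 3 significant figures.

0.785

Wien's law gives T ∝ 1/λ_max, so T_Q/T_P = λ_P/λ_Q = 415/483 = 0.8592.
Then L ∝ R²T⁴ gives L_Q/L_P = (1.20)² × (0.8592)⁴ = 1.440 × 0.5450 = 0.7848.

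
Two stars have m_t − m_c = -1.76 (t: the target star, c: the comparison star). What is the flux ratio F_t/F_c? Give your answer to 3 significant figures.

F_t/F_c = 10^(−(m_t − m_c)/2.5) = 10^(1.76/2.5) = 10^0.704 = 5.058.

5.06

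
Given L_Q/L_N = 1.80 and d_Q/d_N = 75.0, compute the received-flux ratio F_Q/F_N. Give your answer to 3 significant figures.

F = L/(4πd²), so F_Q/F_N = (L_Q/L_N) / (d_Q/d_N)²
= 1.80 / (75.0)² = 1.80 / 5625 = 3.200×10^-4.

3.20×10^-4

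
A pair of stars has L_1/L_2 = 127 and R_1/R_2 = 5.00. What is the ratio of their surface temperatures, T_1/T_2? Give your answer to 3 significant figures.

L ∝ R²T⁴ gives T ∝ (L/R²)^(1/4), so
T_1/T_2 = (127 / 5.00²)^(1/4) = (5.080)^(1/4) = 1.501.

1.50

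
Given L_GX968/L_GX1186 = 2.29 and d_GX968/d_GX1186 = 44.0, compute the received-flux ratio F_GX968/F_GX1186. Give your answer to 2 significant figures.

F = L/(4πd²), so F_GX968/F_GX1186 = (L_GX968/L_GX1186) / (d_GX968/d_GX1186)²
= 2.29 / (44.0)² = 2.29 / 1936 = 0.001183.

0.0012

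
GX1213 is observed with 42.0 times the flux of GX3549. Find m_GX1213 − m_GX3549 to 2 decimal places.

-4.06

m_GX1213 − m_GX3549 = −2.5 log₁₀(F_GX1213/F_GX3549) = −2.5 log₁₀(42.0) = −2.5 × (1.623) = -4.058.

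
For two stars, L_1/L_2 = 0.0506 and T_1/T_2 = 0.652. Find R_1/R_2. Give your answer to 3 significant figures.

L ∝ R²T⁴ gives R ∝ √L / T², so
R_1/R_2 = √(0.0506) / (0.652)² = 0.2249 / 0.4251 = 0.5292.

0.529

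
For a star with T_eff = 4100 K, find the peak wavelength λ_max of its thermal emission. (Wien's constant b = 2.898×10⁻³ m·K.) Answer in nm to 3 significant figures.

λ_max = b/T = 2.898×10⁻³ / 4100 = 7.07×10^-7 m = 706.8 nm.

707 nm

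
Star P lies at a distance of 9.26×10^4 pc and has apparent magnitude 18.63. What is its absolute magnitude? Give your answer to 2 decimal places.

-1.20

M = m − 5 log₁₀(d/10 pc) = 18.63 − 5 log₁₀(9.26×10^4/10)
  = 18.63 − 5 × 3.967 = 18.63 − 19.83 = -1.20.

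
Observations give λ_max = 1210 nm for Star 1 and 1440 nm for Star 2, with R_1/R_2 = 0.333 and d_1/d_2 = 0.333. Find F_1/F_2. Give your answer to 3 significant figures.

Wien's law: T_1/T_2 = λ_2/λ_1 = 1440/1210 = 1.190.
L_1/L_2 = (R_1/R_2)²(T_1/T_2)⁴ = (0.333)²(1.190)⁴ = 0.2224.
F_1/F_2 = (L_1/L_2)/(d_1/d_2)² = 0.2224/(0.333)² = 2.006.

2.01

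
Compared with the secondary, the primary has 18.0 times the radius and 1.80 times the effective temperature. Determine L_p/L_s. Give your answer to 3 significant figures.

3.40×10^3

From the Stefan–Boltzmann law, L ∝ R²T⁴, so
L_p/L_s = (R_p/R_s)² (T_p/T_s)⁴ = (18.0)² × (1.80)⁴ = 324.0 × 10.50 = 3401.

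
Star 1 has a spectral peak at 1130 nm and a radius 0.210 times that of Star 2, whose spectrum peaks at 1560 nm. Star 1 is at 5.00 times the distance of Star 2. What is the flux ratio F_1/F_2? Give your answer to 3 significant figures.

Wien's law: T_1/T_2 = λ_2/λ_1 = 1560/1130 = 1.381.
L_1/L_2 = (R_1/R_2)²(T_1/T_2)⁴ = (0.210)²(1.381)⁴ = 0.1602.
F_1/F_2 = (L_1/L_2)/(d_1/d_2)² = 0.1602/(5.00)² = 0.006407.

0.00641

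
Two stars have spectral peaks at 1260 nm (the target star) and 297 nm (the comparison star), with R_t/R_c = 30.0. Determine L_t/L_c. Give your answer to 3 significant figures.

2.78

Wien's law gives T ∝ 1/λ_max, so T_t/T_c = λ_c/λ_t = 297/1260 = 0.2357.
Then L ∝ R²T⁴ gives L_t/L_c = (30.0)² × (0.2357)⁴ = 900.0 × 0.003087 = 2.778.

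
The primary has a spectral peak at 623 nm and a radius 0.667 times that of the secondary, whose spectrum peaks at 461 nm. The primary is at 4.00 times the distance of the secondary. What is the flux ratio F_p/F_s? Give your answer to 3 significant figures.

0.00834

Wien's law: T_p/T_s = λ_s/λ_p = 461/623 = 0.7400.
L_p/L_s = (R_p/R_s)²(T_p/T_s)⁴ = (0.667)²(0.7400)⁴ = 0.1334.
F_p/F_s = (L_p/L_s)/(d_p/d_s)² = 0.1334/(4.00)² = 0.008336.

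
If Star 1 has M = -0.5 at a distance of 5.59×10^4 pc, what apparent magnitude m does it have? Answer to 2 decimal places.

m = M + 5 log₁₀(d/10 pc) = -0.5 + 5 log₁₀(5.59×10^4/10)
  = -0.5 + 5 × 3.747 = -0.5 + 18.74 = 18.24.

18.24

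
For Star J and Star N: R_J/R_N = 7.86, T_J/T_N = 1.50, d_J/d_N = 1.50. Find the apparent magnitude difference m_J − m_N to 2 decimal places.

L_J/L_N = (7.86)²(1.50)⁴ = 312.8.
F_J/F_N = (L_J/L_N)/(d_J/d_N)² = 312.8/2.250 = 139.0.
m_J − m_N = −2.5 log₁₀(139.0) = -5.36.

-5.36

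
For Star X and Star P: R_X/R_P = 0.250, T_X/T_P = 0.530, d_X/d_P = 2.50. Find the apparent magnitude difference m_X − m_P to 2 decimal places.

L_X/L_P = (0.250)²(0.530)⁴ = 0.004932.
F_X/F_P = (L_X/L_P)/(d_X/d_P)² = 0.004932/6.250 = 7.890×10^-4.
m_X − m_P = −2.5 log₁₀(7.890×10^-4) = 7.76.

7.76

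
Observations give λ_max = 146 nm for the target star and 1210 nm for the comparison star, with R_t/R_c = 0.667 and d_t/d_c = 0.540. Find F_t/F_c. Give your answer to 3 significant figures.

Wien's law: T_t/T_c = λ_c/λ_t = 1210/146 = 8.288.
L_t/L_c = (R_t/R_c)²(T_t/T_c)⁴ = (0.667)²(8.288)⁴ = 2099.
F_t/F_c = (L_t/L_c)/(d_t/d_c)² = 2099/(0.540)² = 7198.

7.20×10^3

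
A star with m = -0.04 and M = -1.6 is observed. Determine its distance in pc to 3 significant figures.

20.5 pc

m − M = 5 log₁₀(d/10 pc)
-0.04 − (-1.6) = 1.56 = 5 log₁₀(d/10)
d = 10 × 10^(1.56/5) = 10 × 10^0.312 = 20.51 pc.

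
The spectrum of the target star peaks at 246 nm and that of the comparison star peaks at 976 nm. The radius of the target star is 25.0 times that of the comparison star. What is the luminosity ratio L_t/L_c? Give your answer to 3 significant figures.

1.55×10^5

Wien's law gives T ∝ 1/λ_max, so T_t/T_c = λ_c/λ_t = 976/246 = 3.967.
Then L ∝ R²T⁴ gives L_t/L_c = (25.0)² × (3.967)⁴ = 625.0 × 247.8 = 1.549×10^5.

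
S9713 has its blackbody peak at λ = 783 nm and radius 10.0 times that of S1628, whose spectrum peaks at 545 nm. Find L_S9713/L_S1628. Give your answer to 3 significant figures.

Wien's law gives T ∝ 1/λ_max, so T_S9713/T_S1628 = λ_S1628/λ_S9713 = 545/783 = 0.6960.
Then L ∝ R²T⁴ gives L_S9713/L_S1628 = (10.0)² × (0.6960)⁴ = 100.0 × 0.2347 = 23.47.

23.5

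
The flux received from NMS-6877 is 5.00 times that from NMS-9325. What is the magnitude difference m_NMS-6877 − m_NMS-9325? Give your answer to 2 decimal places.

m_NMS-6877 − m_NMS-9325 = −2.5 log₁₀(F_NMS-6877/F_NMS-9325) = −2.5 log₁₀(5.00) = −2.5 × (0.699) = -1.747.

-1.75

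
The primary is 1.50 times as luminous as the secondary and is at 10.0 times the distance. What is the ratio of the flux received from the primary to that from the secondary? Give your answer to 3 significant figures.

F = L/(4πd²), so F_p/F_s = (L_p/L_s) / (d_p/d_s)²
= 1.50 / (10.0)² = 1.50 / 100.0 = 0.01500.

0.0150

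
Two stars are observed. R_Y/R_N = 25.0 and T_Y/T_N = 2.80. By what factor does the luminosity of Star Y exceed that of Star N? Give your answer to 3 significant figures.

From the Stefan–Boltzmann law, L ∝ R²T⁴, so
L_Y/L_N = (R_Y/R_N)² (T_Y/T_N)⁴ = (25.0)² × (2.80)⁴ = 625.0 × 61.47 = 3.842×10^4.

3.84×10^4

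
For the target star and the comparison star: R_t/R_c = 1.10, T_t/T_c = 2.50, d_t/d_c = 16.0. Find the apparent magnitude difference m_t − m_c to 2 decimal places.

L_t/L_c = (1.10)²(2.50)⁴ = 47.27.
F_t/F_c = (L_t/L_c)/(d_t/d_c)² = 47.27/256.0 = 0.1846.
m_t − m_c = −2.5 log₁₀(0.1846) = 1.83.

1.83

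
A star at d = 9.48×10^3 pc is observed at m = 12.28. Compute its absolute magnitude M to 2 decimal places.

M = m − 5 log₁₀(d/10 pc) = 12.28 − 5 log₁₀(9.48×10^3/10)
  = 12.28 − 5 × 2.977 = 12.28 − 14.88 = -2.60.

-2.60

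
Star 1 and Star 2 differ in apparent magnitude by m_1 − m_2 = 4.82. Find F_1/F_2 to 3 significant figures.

F_1/F_2 = 10^(−(m_1 − m_2)/2.5) = 10^(-4.82/2.5) = 10^-1.928 = 0.01180.

0.0118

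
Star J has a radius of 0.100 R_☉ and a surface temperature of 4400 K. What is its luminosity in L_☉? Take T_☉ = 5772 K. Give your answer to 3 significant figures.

L/L_☉ = (R/R_☉)² (T/T_☉)⁴ = (0.100)² × (4400/5772)⁴
       = 0.01000 × (0.7623)⁴ = 0.01000 × 0.3377 = 0.003377.

0.00338 L_☉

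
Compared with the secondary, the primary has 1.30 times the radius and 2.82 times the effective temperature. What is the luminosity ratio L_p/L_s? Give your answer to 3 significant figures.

107

From the Stefan–Boltzmann law, L ∝ R²T⁴, so
L_p/L_s = (R_p/R_s)² (T_p/T_s)⁴ = (1.30)² × (2.82)⁴ = 1.690 × 63.24 = 106.9.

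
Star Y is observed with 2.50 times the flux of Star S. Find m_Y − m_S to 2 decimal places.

m_Y − m_S = −2.5 log₁₀(F_Y/F_S) = −2.5 log₁₀(2.50) = −2.5 × (0.398) = -0.995.

-0.99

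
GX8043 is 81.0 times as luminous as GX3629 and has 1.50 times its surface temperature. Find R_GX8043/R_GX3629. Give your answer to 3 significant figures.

4.00

L ∝ R²T⁴ gives R ∝ √L / T², so
R_GX8043/R_GX3629 = √(81.0) / (1.50)² = 9.000 / 2.250 = 4.000.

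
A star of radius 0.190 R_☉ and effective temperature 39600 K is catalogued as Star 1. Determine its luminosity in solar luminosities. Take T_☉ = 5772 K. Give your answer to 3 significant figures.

L/L_☉ = (R/R_☉)² (T/T_☉)⁴ = (0.190)² × (39600/5772)⁴
       = 0.03610 × (6.861)⁴ = 0.03610 × 2216 = 79.98.

80.0 solar luminosities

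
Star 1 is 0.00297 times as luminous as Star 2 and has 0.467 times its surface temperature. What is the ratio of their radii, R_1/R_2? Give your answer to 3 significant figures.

0.250

L ∝ R²T⁴ gives R ∝ √L / T², so
R_1/R_2 = √(0.00297) / (0.467)² = 0.05450 / 0.2181 = 0.2499.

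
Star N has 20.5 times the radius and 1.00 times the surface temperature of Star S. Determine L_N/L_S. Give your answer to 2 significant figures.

4.2×10^2

From the Stefan–Boltzmann law, L ∝ R²T⁴, so
L_N/L_S = (R_N/R_S)² (T_N/T_S)⁴ = (20.5)² × (1.00)⁴ = 420.2 × 1.000 = 420.2.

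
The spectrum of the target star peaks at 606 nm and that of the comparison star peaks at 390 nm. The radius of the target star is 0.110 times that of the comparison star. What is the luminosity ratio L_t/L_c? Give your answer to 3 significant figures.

0.00208

Wien's law gives T ∝ 1/λ_max, so T_t/T_c = λ_c/λ_t = 390/606 = 0.6436.
Then L ∝ R²T⁴ gives L_t/L_c = (0.110)² × (0.6436)⁴ = 0.01210 × 0.1715 = 0.002076.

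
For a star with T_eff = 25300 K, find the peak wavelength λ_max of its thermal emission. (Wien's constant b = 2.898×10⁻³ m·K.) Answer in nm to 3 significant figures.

115 nm

λ_max = b/T = 2.898×10⁻³ / 25300 = 1.15×10^-7 m = 114.5 nm.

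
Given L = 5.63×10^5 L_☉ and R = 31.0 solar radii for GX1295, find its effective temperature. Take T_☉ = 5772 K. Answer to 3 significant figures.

2.84×10^4 K

T/T_☉ = (L/L_☉)^(1/4) / (R/R_☉)^(1/2)
T = 5772 × (5.63×10^5)^(1/4) / √(31.0) = 5772 × 27.39 / 5.568 = 2.840×10^4 K.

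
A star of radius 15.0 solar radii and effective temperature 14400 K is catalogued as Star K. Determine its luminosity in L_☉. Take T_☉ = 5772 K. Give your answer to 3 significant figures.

8.72×10^3 L_☉

L/L_☉ = (R/R_☉)² (T/T_☉)⁴ = (15.0)² × (14400/5772)⁴
       = 225.0 × (2.495)⁴ = 225.0 × 38.74 = 8716.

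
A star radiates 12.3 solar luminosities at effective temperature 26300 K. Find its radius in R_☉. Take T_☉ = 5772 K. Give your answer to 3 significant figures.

0.169 R_☉

R/R_☉ = √(L/L_☉) / (T/T_☉)² = √(12.3) / (4.556)²
       = 3.507 / 20.76 = 0.1689.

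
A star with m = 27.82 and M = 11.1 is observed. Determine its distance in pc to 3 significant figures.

m − M = 5 log₁₀(d/10 pc)
27.82 − (11.1) = 16.72 = 5 log₁₀(d/10)
d = 10 × 10^(16.72/5) = 10 × 10^3.344 = 2.208×10^4 pc.

2.21×10^4 pc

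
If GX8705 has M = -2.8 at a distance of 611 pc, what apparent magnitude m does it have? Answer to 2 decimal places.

m = M + 5 log₁₀(d/10 pc) = -2.8 + 5 log₁₀(611/10)
  = -2.8 + 5 × 1.786 = -2.8 + 8.93 = 6.13.

6.13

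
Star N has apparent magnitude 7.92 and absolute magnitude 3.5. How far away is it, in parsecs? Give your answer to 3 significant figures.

76.6 pc

m − M = 5 log₁₀(d/10 pc)
7.92 − (3.5) = 4.42 = 5 log₁₀(d/10)
d = 10 × 10^(4.42/5) = 10 × 10^0.884 = 76.56 pc.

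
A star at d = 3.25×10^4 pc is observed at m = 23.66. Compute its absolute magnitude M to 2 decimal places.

M = m − 5 log₁₀(d/10 pc) = 23.66 − 5 log₁₀(3.25×10^4/10)
  = 23.66 − 5 × 3.512 = 23.66 − 17.56 = 6.10.

6.10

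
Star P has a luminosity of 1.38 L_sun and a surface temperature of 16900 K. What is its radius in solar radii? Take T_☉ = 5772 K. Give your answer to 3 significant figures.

0.137 solar radii

R/R_☉ = √(L/L_☉) / (T/T_☉)² = √(1.38) / (2.928)²
       = 1.175 / 8.573 = 0.1370.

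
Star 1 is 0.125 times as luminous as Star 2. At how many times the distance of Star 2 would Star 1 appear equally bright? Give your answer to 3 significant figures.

Equal flux requires L_1/d_1² = L_2/d_2², so d_1/d_2 = √(L_1/L_2)
= √(0.125) = 0.3536.

0.354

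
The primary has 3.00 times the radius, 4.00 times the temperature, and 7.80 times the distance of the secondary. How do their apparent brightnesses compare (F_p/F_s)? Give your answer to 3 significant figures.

37.9

L_p/L_s = (R_p/R_s)²(T_p/T_s)⁴ = (3.00)² × (4.00)⁴ = 2304.
F_p/F_s = (L_p/L_s)/(d_p/d_s)² = 2304 / (7.80)² = 37.87.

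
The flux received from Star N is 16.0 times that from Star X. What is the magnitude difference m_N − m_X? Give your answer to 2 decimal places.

m_N − m_X = −2.5 log₁₀(F_N/F_X) = −2.5 log₁₀(16.0) = −2.5 × (1.204) = -3.010.

-3.01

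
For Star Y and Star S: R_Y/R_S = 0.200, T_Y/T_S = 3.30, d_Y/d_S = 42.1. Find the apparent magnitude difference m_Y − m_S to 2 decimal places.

6.43

L_Y/L_S = (0.200)²(3.30)⁴ = 4.744.
F_Y/F_S = (L_Y/L_S)/(d_Y/d_S)² = 4.744/1772 = 0.002676.
m_Y − m_S = −2.5 log₁₀(0.002676) = 6.43.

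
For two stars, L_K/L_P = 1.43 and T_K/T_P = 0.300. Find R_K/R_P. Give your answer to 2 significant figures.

L ∝ R²T⁴ gives R ∝ √L / T², so
R_K/R_P = √(1.43) / (0.300)² = 1.196 / 0.09000 = 13.29.

13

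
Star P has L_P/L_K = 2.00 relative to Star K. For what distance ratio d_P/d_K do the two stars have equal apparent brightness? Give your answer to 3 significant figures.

Equal flux requires L_P/d_P² = L_K/d_K², so d_P/d_K = √(L_P/L_K)
= √(2.00) = 1.414.

1.41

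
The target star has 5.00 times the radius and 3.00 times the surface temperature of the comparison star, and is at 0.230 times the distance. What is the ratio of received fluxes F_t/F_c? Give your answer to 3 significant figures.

L_t/L_c = (R_t/R_c)²(T_t/T_c)⁴ = (5.00)² × (3.00)⁴ = 2025.
F_t/F_c = (L_t/L_c)/(d_t/d_c)² = 2025 / (0.230)² = 3.828×10^4.

3.83×10^4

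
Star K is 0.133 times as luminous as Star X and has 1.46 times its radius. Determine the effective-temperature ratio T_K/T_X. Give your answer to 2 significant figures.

L ∝ R²T⁴ gives T ∝ (L/R²)^(1/4), so
T_K/T_X = (0.133 / 1.46²)^(1/4) = (0.06239)^(1/4) = 0.4998.

0.50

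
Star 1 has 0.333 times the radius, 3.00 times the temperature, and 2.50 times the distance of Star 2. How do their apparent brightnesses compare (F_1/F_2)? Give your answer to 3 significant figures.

L_1/L_2 = (R_1/R_2)²(T_1/T_2)⁴ = (0.333)² × (3.00)⁴ = 8.982.
F_1/F_2 = (L_1/L_2)/(d_1/d_2)² = 8.982 / (2.50)² = 1.437.

1.44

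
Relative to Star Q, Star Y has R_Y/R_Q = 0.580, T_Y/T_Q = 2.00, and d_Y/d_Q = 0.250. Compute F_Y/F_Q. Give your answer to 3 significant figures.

86.1

L_Y/L_Q = (R_Y/R_Q)²(T_Y/T_Q)⁴ = (0.580)² × (2.00)⁴ = 5.382.
F_Y/F_Q = (L_Y/L_Q)/(d_Y/d_Q)² = 5.382 / (0.250)² = 86.12.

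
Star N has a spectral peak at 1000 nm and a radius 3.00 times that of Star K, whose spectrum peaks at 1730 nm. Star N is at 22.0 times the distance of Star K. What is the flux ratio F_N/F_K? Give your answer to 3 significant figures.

Wien's law: T_N/T_K = λ_K/λ_N = 1730/1000 = 1.730.
L_N/L_K = (R_N/R_K)²(T_N/T_K)⁴ = (3.00)²(1.730)⁴ = 80.62.
F_N/F_K = (L_N/L_K)/(d_N/d_K)² = 80.62/(22.0)² = 0.1666.

0.167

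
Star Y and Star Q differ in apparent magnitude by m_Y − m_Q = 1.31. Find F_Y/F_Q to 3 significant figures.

F_Y/F_Q = 10^(−(m_Y − m_Q)/2.5) = 10^(-1.31/2.5) = 10^-0.524 = 0.2992.

0.299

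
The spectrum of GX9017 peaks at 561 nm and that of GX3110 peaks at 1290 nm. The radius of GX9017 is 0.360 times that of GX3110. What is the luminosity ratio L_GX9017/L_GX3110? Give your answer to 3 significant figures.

3.62

Wien's law gives T ∝ 1/λ_max, so T_GX9017/T_GX3110 = λ_GX3110/λ_GX9017 = 1290/561 = 2.299.
Then L ∝ R²T⁴ gives L_GX9017/L_GX3110 = (0.360)² × (2.299)⁴ = 0.1296 × 27.96 = 3.623.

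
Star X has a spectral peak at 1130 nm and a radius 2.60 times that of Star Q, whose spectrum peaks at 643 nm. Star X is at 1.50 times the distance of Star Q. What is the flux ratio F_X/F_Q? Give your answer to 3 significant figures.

0.315

Wien's law: T_X/T_Q = λ_Q/λ_X = 643/1130 = 0.5690.
L_X/L_Q = (R_X/R_Q)²(T_X/T_Q)⁴ = (2.60)²(0.5690)⁴ = 0.7087.
F_X/F_Q = (L_X/L_Q)/(d_X/d_Q)² = 0.7087/(1.50)² = 0.3150.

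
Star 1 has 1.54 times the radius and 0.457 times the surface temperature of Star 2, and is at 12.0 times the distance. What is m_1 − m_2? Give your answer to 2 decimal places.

L_1/L_2 = (1.54)²(0.457)⁴ = 0.1034.
F_1/F_2 = (L_1/L_2)/(d_1/d_2)² = 0.1034/144.0 = 7.184×10^-4.
m_1 − m_2 = −2.5 log₁₀(7.184×10^-4) = 7.86.

7.86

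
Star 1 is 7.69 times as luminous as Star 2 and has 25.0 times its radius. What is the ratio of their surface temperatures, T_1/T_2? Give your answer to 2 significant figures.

L ∝ R²T⁴ gives T ∝ (L/R²)^(1/4), so
T_1/T_2 = (7.69 / 25.0²)^(1/4) = (0.01230)^(1/4) = 0.3331.

0.33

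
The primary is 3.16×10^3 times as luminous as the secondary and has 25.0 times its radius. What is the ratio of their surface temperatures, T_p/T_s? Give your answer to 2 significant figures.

1.5

L ∝ R²T⁴ gives T ∝ (L/R²)^(1/4), so
T_p/T_s = (3.16×10^3 / 25.0²)^(1/4) = (5.056)^(1/4) = 1.500.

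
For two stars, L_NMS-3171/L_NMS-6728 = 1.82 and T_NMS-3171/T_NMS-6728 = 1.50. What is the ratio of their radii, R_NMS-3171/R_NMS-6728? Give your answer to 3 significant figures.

0.600

L ∝ R²T⁴ gives R ∝ √L / T², so
R_NMS-3171/R_NMS-6728 = √(1.82) / (1.50)² = 1.349 / 2.250 = 0.5996.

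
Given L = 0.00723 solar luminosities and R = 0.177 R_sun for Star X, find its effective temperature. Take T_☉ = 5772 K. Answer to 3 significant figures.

4.00×10^3 K

T/T_☉ = (L/L_☉)^(1/4) / (R/R_☉)^(1/2)
T = 5772 × (0.00723)^(1/4) / √(0.177) = 5772 × 0.2916 / 0.4207 = 4001 K.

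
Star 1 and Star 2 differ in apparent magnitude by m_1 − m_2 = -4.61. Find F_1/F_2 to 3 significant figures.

F_1/F_2 = 10^(−(m_1 − m_2)/2.5) = 10^(4.61/2.5) = 10^1.844 = 69.82.

69.8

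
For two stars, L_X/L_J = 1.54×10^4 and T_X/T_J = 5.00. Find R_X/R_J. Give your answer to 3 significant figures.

4.96

L ∝ R²T⁴ gives R ∝ √L / T², so
R_X/R_J = √(1.54×10^4) / (5.00)² = 124.1 / 25.00 = 4.964.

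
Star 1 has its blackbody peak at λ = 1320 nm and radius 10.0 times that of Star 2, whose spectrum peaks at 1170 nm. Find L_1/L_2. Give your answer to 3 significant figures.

61.7

Wien's law gives T ∝ 1/λ_max, so T_1/T_2 = λ_2/λ_1 = 1170/1320 = 0.8864.
Then L ∝ R²T⁴ gives L_1/L_2 = (10.0)² × (0.8864)⁴ = 100.0 × 0.6172 = 61.72.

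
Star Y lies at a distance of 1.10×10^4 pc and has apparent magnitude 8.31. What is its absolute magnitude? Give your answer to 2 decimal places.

-6.90

M = m − 5 log₁₀(d/10 pc) = 8.31 − 5 log₁₀(1.10×10^4/10)
  = 8.31 − 5 × 3.041 = 8.31 − 15.21 = -6.90.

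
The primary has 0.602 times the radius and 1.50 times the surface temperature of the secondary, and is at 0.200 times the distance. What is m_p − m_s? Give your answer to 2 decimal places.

L_p/L_s = (0.602)²(1.50)⁴ = 1.835.
F_p/F_s = (L_p/L_s)/(d_p/d_s)² = 1.835/0.04000 = 45.87.
m_p − m_s = −2.5 log₁₀(45.87) = -4.15.

-4.15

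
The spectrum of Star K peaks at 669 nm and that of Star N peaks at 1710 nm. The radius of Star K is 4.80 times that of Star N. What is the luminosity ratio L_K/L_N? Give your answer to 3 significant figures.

Wien's law gives T ∝ 1/λ_max, so T_K/T_N = λ_N/λ_K = 1710/669 = 2.556.
Then L ∝ R²T⁴ gives L_K/L_N = (4.80)² × (2.556)⁴ = 23.04 × 42.69 = 983.5.

983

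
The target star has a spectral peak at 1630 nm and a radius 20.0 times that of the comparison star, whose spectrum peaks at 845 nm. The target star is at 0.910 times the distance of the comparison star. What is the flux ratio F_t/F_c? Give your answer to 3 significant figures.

Wien's law: T_t/T_c = λ_c/λ_t = 845/1630 = 0.5184.
L_t/L_c = (R_t/R_c)²(T_t/T_c)⁴ = (20.0)²(0.5184)⁴ = 28.89.
F_t/F_c = (L_t/L_c)/(d_t/d_c)² = 28.89/(0.910)² = 34.89.

34.9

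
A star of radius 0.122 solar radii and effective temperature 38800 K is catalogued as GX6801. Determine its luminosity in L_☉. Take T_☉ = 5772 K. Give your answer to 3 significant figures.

30.4 L_☉

L/L_☉ = (R/R_☉)² (T/T_☉)⁴ = (0.122)² × (38800/5772)⁴
       = 0.01488 × (6.722)⁴ = 0.01488 × 2042 = 30.39.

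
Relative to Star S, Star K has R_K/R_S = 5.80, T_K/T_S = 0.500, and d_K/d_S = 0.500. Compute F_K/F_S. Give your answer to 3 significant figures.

L_K/L_S = (R_K/R_S)²(T_K/T_S)⁴ = (5.80)² × (0.500)⁴ = 2.103.
F_K/F_S = (L_K/L_S)/(d_K/d_S)² = 2.103 / (0.500)² = 8.410.

8.41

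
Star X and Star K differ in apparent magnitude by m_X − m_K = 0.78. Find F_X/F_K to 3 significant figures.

F_X/F_K = 10^(−(m_X − m_K)/2.5) = 10^(-0.78/2.5) = 10^-0.312 = 0.4875.

0.488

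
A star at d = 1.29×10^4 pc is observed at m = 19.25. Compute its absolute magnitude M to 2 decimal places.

M = m − 5 log₁₀(d/10 pc) = 19.25 − 5 log₁₀(1.29×10^4/10)
  = 19.25 − 5 × 3.111 = 19.25 − 15.55 = 3.70.

3.70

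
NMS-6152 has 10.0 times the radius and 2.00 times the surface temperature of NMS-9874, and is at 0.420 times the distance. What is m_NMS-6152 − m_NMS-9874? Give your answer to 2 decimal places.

-9.89

L_NMS-6152/L_NMS-9874 = (10.0)²(2.00)⁴ = 1600.
F_NMS-6152/F_NMS-9874 = (L_NMS-6152/L_NMS-9874)/(d_NMS-6152/d_NMS-9874)² = 1600/0.1764 = 9070.
m_NMS-6152 − m_NMS-9874 = −2.5 log₁₀(9070) = -9.89.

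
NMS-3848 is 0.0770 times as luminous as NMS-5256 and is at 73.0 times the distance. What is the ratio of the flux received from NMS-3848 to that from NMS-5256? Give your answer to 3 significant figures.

1.44×10^-5

F = L/(4πd²), so F_NMS-3848/F_NMS-5256 = (L_NMS-3848/L_NMS-5256) / (d_NMS-3848/d_NMS-5256)²
= 0.0770 / (73.0)² = 0.0770 / 5329 = 1.445×10^-5.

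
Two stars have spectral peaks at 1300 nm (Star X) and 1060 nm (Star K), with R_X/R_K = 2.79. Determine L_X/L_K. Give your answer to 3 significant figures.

Wien's law gives T ∝ 1/λ_max, so T_X/T_K = λ_K/λ_X = 1060/1300 = 0.8154.
Then L ∝ R²T⁴ gives L_X/L_K = (2.79)² × (0.8154)⁴ = 7.784 × 0.4420 = 3.441.

3.44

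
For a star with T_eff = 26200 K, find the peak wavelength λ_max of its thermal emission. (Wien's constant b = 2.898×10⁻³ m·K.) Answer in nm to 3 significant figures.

111 nm

λ_max = b/T = 2.898×10⁻³ / 26200 = 1.11×10^-7 m = 110.6 nm.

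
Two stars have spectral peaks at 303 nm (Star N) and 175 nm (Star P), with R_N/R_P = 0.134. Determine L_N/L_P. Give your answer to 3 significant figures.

Wien's law gives T ∝ 1/λ_max, so T_N/T_P = λ_P/λ_N = 175/303 = 0.5776.
Then L ∝ R²T⁴ gives L_N/L_P = (0.134)² × (0.5776)⁴ = 0.01796 × 0.1113 = 0.001998.

0.00200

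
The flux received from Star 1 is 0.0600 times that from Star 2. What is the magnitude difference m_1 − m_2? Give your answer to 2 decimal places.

m_1 − m_2 = −2.5 log₁₀(F_1/F_2) = −2.5 log₁₀(0.0600) = −2.5 × (-1.222) = 3.055.

3.05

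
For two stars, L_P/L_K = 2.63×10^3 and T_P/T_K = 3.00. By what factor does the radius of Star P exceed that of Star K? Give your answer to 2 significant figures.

5.7

L ∝ R²T⁴ gives R ∝ √L / T², so
R_P/R_K = √(2.63×10^3) / (3.00)² = 51.28 / 9.000 = 5.698.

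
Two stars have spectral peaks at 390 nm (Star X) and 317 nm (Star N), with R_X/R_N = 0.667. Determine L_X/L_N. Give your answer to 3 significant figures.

0.194

Wien's law gives T ∝ 1/λ_max, so T_X/T_N = λ_N/λ_X = 317/390 = 0.8128.
Then L ∝ R²T⁴ gives L_X/L_N = (0.667)² × (0.8128)⁴ = 0.4449 × 0.4365 = 0.1942.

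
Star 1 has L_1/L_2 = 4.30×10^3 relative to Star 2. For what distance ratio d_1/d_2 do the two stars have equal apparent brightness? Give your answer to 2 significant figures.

66

Equal flux requires L_1/d_1² = L_2/d_2², so d_1/d_2 = √(L_1/L_2)
= √(4.30×10^3) = 65.57.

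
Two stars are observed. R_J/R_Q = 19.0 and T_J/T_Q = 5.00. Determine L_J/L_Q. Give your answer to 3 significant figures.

From the Stefan–Boltzmann law, L ∝ R²T⁴, so
L_J/L_Q = (R_J/R_Q)² (T_J/T_Q)⁴ = (19.0)² × (5.00)⁴ = 361.0 × 625.0 = 2.256×10^5.

2.26×10^5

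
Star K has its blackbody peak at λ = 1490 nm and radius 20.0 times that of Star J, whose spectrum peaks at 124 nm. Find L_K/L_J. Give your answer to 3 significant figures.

Wien's law gives T ∝ 1/λ_max, so T_K/T_J = λ_J/λ_K = 124/1490 = 0.08322.
Then L ∝ R²T⁴ gives L_K/L_J = (20.0)² × (0.08322)⁴ = 400.0 × 4.797×10^-5 = 0.01919.

0.0192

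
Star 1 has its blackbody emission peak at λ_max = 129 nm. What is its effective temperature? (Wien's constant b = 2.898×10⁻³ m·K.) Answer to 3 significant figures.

T = b/λ_max = 2.898×10⁻³ / (129×10⁻⁹) = 2.247×10^4 K.

2.25×10^4 K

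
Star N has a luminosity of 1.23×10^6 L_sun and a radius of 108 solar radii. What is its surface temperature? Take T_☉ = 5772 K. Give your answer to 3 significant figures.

T/T_☉ = (L/L_☉)^(1/4) / (R/R_☉)^(1/2)
T = 5772 × (1.23×10^6)^(1/4) / √(108) = 5772 × 33.30 / 10.39 = 1.850×10^4 K.

1.85×10^4 K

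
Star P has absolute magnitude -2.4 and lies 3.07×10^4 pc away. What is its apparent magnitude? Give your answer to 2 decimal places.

15.04

m = M + 5 log₁₀(d/10 pc) = -2.4 + 5 log₁₀(3.07×10^4/10)
  = -2.4 + 5 × 3.487 = -2.4 + 17.44 = 15.04.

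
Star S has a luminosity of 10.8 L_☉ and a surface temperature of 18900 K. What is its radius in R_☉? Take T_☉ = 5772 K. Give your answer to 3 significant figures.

R/R_☉ = √(L/L_☉) / (T/T_☉)² = √(10.8) / (3.274)²
       = 3.286 / 10.72 = 0.3065.

0.307 R_☉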